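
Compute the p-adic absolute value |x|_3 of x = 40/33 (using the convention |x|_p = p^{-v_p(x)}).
|40/33|_3 = 3

Step 1 — compute v_3(x) by factoring powers of 3 out of the numerator and denominator: v_3(40/33) = -1. Step 2 — apply |x|_p = p^{-v_p(x)} = 3^{1} = 3.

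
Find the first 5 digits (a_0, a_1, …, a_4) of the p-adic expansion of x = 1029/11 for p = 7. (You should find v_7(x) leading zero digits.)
(a_0, …, a_4) = (0, 0, 0, 6, 3)

v_7(1029/11) = 3, so a_0 = ... = a_2 = 0. Factor out: x = 7^3 · u with u = 3/11 a unit in ℤ_7. Expand u iteratively via a_{v+i} = u_i mod 7, u_{i+1} = (u_i − a_{v+i})/7:
  u_0 = 3/11;  a_3 = 6;  u_1 = (u_0 − 6)/7 = -9/11
  u_1 = -9/11;  a_4 = 3;  u_2 = (u_1 − 3)/7 = -6/11
Digits: (0, 0, 0, 6, 3).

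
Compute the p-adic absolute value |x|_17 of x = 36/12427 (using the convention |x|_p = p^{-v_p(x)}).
|36/12427|_17 = 289

Step 1 — compute v_17(x) by factoring powers of 17 out of the numerator and denominator: v_17(36/12427) = -2. Step 2 — apply |x|_p = p^{-v_p(x)} = 17^{2} = 289.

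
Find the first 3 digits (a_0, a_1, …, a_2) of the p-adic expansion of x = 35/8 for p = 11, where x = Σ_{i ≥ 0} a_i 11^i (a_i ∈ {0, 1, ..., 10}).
(a_0, …, a_2) = (3, 7, 9)

v_11(35/8) = 0 (numerator and denominator both coprime to 11), so x ∈ ℤ_11^×. Compute digits iteratively via a_i = x_i mod 11, x_{i+1} = (x_i − a_i)/11, with x_0 = x:
  x_0 = 35/8;  a_0 = 3;  x_1 = (x_0 − 3)/11 = 1/8
  x_1 = 1/8;  a_1 = 7;  x_2 = (x_1 − 7)/11 = -5/8
  x_2 = -5/8;  a_2 = 9;  x_3 = (x_2 − 9)/11 = -7/8
Digits: (3, 7, 9).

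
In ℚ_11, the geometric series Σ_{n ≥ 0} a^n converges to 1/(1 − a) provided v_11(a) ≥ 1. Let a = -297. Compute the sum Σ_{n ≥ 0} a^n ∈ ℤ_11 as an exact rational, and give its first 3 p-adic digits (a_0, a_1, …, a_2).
Σ a^n = 1/(1 − a) = 1/298;  first 3 digits = (1, 6, 0)

v_11(a) = 1 ≥ 1, so the series converges in ℤ_11 to 1/(1 − a) = 1/(1 − (-297)) = 1/298. Expand this rational in ℤ_11: compute digits iteratively via d_i = x_i mod 11, x_{i+1} = (x_i − d_i)/11. The first 3 digits are (1, 6, 0).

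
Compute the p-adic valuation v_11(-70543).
v_11(-70543) = 3

v_11(n) is the largest exponent k such that 11^k divides n. Factor out: -70543 = -11^3 · 53. (Sign doesn't affect v_p.) So v_11(-70543) = 3.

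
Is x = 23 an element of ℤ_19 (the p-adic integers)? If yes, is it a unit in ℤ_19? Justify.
x ∈ ℤ_19^× (unit); v_19(x) = 0

ℤ_19 = {x ∈ ℚ_19 : v_19(x) ≥ 0} and ℤ_19^× = {x ∈ ℤ_19 : v_19(x) = 0}. Here v_19(23) = v_19(num) − v_19(den) = 0; compare against these criteria.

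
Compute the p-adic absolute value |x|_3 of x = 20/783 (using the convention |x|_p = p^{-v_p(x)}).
|20/783|_3 = 27

Step 1 — compute v_3(x) by factoring powers of 3 out of the numerator and denominator: v_3(20/783) = -3. Step 2 — apply |x|_p = p^{-v_p(x)} = 3^{3} = 27.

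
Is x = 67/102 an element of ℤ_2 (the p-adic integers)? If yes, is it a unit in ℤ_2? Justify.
x ∉ ℤ_2 (v_2(x) = -1 < 0)

ℤ_2 = {x ∈ ℚ_2 : v_2(x) ≥ 0} and ℤ_2^× = {x ∈ ℤ_2 : v_2(x) = 0}. Here v_2(67/102) = v_2(num) − v_2(den) = -1; compare against these criteria.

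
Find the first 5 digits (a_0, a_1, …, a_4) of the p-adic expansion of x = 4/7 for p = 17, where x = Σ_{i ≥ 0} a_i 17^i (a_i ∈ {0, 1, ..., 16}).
(a_0, …, a_4) = (3, 12, 9, 14, 4)

v_17(4/7) = 0 (numerator and denominator both coprime to 17), so x ∈ ℤ_17^×. Compute digits iteratively via a_i = x_i mod 17, x_{i+1} = (x_i − a_i)/17, with x_0 = x:
  x_0 = 4/7;  a_0 = 3;  x_1 = (x_0 − 3)/17 = -1/7
  x_1 = -1/7;  a_1 = 12;  x_2 = (x_1 − 12)/17 = -5/7
  x_2 = -5/7;  a_2 = 9;  x_3 = (x_2 − 9)/17 = -4/7
  x_3 = -4/7;  a_3 = 14;  x_4 = (x_3 − 14)/17 = -6/7
  x_4 = -6/7;  a_4 = 4;  x_5 = (x_4 − 4)/17 = -2/7
Digits: (3, 12, 9, 14, 4).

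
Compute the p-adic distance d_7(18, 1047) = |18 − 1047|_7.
d_7(18, 1047) = 1/343

Step 1 — x − y = 18 − 1047 = -1029. Step 2 — v_7(-1029) = 3 (factor: -1029 = −(7^3 · 3); the sign does not affect v_p). Step 3 — |x − y|_7 = 7^{-3} = 1/343.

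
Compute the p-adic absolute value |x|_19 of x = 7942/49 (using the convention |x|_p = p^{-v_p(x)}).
|7942/49|_19 = 1/361

Step 1 — compute v_19(x) by factoring powers of 19 out of the numerator and denominator: v_19(7942/49) = 2. Step 2 — apply |x|_p = p^{-v_p(x)} = 19^{-2} = 1/361.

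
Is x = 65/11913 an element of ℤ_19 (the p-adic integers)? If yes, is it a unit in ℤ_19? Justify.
x ∉ ℤ_19 (v_19(x) = -2 < 0)

ℤ_19 = {x ∈ ℚ_19 : v_19(x) ≥ 0} and ℤ_19^× = {x ∈ ℤ_19 : v_19(x) = 0}. Here v_19(65/11913) = v_19(num) − v_19(den) = -2; compare against these criteria.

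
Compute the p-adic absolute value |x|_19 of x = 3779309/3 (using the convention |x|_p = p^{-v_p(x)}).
|3779309/3|_19 = 1/130321

Step 1 — compute v_19(x) by factoring powers of 19 out of the numerator and denominator: v_19(3779309/3) = 4. Step 2 — apply |x|_p = p^{-v_p(x)} = 19^{-4} = 1/130321.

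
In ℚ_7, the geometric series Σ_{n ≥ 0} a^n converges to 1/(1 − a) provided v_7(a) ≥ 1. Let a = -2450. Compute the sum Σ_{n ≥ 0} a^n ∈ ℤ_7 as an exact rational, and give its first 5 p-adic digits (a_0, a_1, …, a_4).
Σ a^n = 1/(1 − a) = 1/2451;  first 5 digits = (1, 0, 6, 6, 6)

v_7(a) = 2 ≥ 1, so the series converges in ℤ_7 to 1/(1 − a) = 1/(1 − (-2450)) = 1/2451. Expand this rational in ℤ_7: compute digits iteratively via d_i = x_i mod 7, x_{i+1} = (x_i − d_i)/7. The first 5 digits are (1, 0, 6, 6, 6).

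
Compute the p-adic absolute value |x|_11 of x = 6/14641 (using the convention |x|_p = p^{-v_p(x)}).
|6/14641|_11 = 14641

Step 1 — compute v_11(x) by factoring powers of 11 out of the numerator and denominator: v_11(6/14641) = -4. Step 2 — apply |x|_p = p^{-v_p(x)} = 11^{4} = 14641.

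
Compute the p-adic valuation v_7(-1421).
v_7(-1421) = 2

v_7(n) is the largest exponent k such that 7^k divides n. Factor out: -1421 = -7^2 · 29. (Sign doesn't affect v_p.) So v_7(-1421) = 2.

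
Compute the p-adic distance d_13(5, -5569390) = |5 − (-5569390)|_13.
d_13(5, -5569390) = 1/371293

Step 1 — x − y = 5 − (-5569390) = 5569395. Step 2 — v_13(5569395) = 5 (factor: 5569395 = (13^5 · 15); the sign does not affect v_p). Step 3 — |x − y|_13 = 13^{-5} = 1/371293.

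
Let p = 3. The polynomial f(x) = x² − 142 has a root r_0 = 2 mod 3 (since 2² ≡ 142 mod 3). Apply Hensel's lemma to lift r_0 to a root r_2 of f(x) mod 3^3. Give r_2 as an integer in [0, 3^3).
r_2 = 14 (mod 27)

Hensel's recurrence: r_{i+1} = r_i − f(r_i)·(f′(r_i))^{-1} mod 3^{i+2}, with f′(x) = 2x. Iterate:
  r_0 = 2 (mod 3)
  r_1 = 5 (mod 9)
  r_2 = 14 (mod 27)
Final: r_2 = 14, and one checks f(r_2) ≡ 0 mod 3^3.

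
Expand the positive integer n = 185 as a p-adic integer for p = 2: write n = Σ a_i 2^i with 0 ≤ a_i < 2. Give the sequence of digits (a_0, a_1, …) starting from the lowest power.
(a_0, a_1, …) = (1, 0, 0, 1, 1, 1, 0, 1)

Repeated division by 2 gives the digits low-to-high: 185 = 1 + 1·2^3 + 1·2^4 + 1·2^5 + 1·2^7. Digit sequence: (1, 0, 0, 1, 1, 1, 0, 1).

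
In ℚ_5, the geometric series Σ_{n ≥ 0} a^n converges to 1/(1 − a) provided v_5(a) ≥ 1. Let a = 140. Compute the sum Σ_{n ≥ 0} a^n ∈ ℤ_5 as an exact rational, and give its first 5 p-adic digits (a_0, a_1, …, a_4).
Σ a^n = 1/(1 − a) = -1/139;  first 5 digits = (1, 3, 4, 4, 2)

v_5(a) = 1 ≥ 1, so the series converges in ℤ_5 to 1/(1 − a) = 1/(1 − 140) = -1/139. Expand this rational in ℤ_5: compute digits iteratively via d_i = x_i mod 5, x_{i+1} = (x_i − d_i)/5. The first 5 digits are (1, 3, 4, 4, 2).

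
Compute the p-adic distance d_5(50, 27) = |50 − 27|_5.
d_5(50, 27) = 1

Step 1 — x − y = 50 − 27 = 23. Step 2 — v_5(23) = 0 (factor: 23 = (5^0 · 23); the sign does not affect v_p). Step 3 — |x − y|_5 = 5^{0} = 1.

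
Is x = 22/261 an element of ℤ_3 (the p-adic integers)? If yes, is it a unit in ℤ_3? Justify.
x ∉ ℤ_3 (v_3(x) = -2 < 0)

ℤ_3 = {x ∈ ℚ_3 : v_3(x) ≥ 0} and ℤ_3^× = {x ∈ ℤ_3 : v_3(x) = 0}. Here v_3(22/261) = v_3(num) − v_3(den) = -2; compare against these criteria.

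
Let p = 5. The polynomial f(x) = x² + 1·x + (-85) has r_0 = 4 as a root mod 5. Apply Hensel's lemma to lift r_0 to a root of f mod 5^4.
r_3 = 139 (mod 625)

Hensel: r_{i+1} = r_i − f(r_i)·(f′(r_i))^{-1} mod 5^{i+2}, f′(x) = 2x + 1. Iterate:
  r_0 = 4 (mod 5)
  r_1 = 14 (mod 25)
  r_2 = 14 (mod 125)
  r_3 = 139 (mod 625)
Final: r = 139 satisfies f(r) ≡ 0 mod 5^4.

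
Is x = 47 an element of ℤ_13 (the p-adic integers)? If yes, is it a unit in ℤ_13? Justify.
x ∈ ℤ_13^× (unit); v_13(x) = 0

ℤ_13 = {x ∈ ℚ_13 : v_13(x) ≥ 0} and ℤ_13^× = {x ∈ ℤ_13 : v_13(x) = 0}. Here v_13(47) = v_13(num) − v_13(den) = 0; compare against these criteria.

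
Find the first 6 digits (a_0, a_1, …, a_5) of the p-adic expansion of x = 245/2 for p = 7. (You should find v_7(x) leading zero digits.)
(a_0, …, a_5) = (0, 0, 6, 3, 3, 3)

v_7(245/2) = 2, so a_0 = ... = a_1 = 0. Factor out: x = 7^2 · u with u = 5/2 a unit in ℤ_7. Expand u iteratively via a_{v+i} = u_i mod 7, u_{i+1} = (u_i − a_{v+i})/7:
  u_0 = 5/2;  a_2 = 6;  u_1 = (u_0 − 6)/7 = -1/2
  u_1 = -1/2;  a_3 = 3;  u_2 = (u_1 − 3)/7 = -1/2
  u_2 = -1/2;  a_4 = 3;  u_3 = (u_2 − 3)/7 = -1/2
  u_3 = -1/2;  a_5 = 3;  u_4 = (u_3 − 3)/7 = -1/2
Digits: (0, 0, 6, 3, 3, 3).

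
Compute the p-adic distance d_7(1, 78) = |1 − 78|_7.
d_7(1, 78) = 1/7

Step 1 — x − y = 1 − 78 = -77. Step 2 — v_7(-77) = 1 (factor: -77 = −(7^1 · 11); the sign does not affect v_p). Step 3 — |x − y|_7 = 7^{-1} = 1/7.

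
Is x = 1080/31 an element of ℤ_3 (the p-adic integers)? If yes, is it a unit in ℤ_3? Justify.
x ∈ ℤ_3 but not a unit; v_3(x) = 3 > 0

ℤ_3 = {x ∈ ℚ_3 : v_3(x) ≥ 0} and ℤ_3^× = {x ∈ ℤ_3 : v_3(x) = 0}. Here v_3(1080/31) = v_3(num) − v_3(den) = 3; compare against these criteria.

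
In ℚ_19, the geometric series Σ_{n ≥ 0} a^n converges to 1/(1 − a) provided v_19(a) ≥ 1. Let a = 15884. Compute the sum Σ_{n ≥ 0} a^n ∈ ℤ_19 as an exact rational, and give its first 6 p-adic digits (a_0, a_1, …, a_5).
Σ a^n = 1/(1 − a) = -1/15883;  first 6 digits = (1, 0, 6, 2, 17, 6)

v_19(a) = 2 ≥ 1, so the series converges in ℤ_19 to 1/(1 − a) = 1/(1 − 15884) = -1/15883. Expand this rational in ℤ_19: compute digits iteratively via d_i = x_i mod 19, x_{i+1} = (x_i − d_i)/19. The first 6 digits are (1, 0, 6, 2, 17, 6).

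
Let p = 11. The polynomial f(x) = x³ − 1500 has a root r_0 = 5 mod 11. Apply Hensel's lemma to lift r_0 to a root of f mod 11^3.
r_2 = 104 (mod 1331)

Hensel: r_{i+1} = r_i − f(r_i)/f′(r_i) mod 11^{i+2}, where f′(x) = 3x². Iterate:
  r_0 = 5 (mod 11)
  r_1 = 104 (mod 121)
  r_2 = 104 (mod 1331)
Final: r = 104 with f(r) ≡ 0 mod 11^3.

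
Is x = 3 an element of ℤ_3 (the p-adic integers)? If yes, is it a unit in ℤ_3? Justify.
x ∈ ℤ_3 but not a unit; v_3(x) = 1 > 0

ℤ_3 = {x ∈ ℚ_3 : v_3(x) ≥ 0} and ℤ_3^× = {x ∈ ℤ_3 : v_3(x) = 0}. Here v_3(3) = v_3(num) − v_3(den) = 1; compare against these criteria.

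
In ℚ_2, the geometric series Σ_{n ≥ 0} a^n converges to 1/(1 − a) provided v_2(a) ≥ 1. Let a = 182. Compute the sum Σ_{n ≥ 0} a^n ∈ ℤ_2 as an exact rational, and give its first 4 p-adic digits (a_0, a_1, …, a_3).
Σ a^n = 1/(1 − a) = -1/181;  first 4 digits = (1, 1, 0, 0)

v_2(a) = 1 ≥ 1, so the series converges in ℤ_2 to 1/(1 − a) = 1/(1 − 182) = -1/181. Expand this rational in ℤ_2: compute digits iteratively via d_i = x_i mod 2, x_{i+1} = (x_i − d_i)/2. The first 4 digits are (1, 1, 0, 0).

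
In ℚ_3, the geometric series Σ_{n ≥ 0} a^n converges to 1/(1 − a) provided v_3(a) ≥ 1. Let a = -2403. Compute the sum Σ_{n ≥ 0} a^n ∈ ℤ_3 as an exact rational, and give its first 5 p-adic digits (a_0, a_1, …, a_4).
Σ a^n = 1/(1 − a) = 1/2404;  first 5 digits = (1, 0, 0, 1, 0)

v_3(a) = 3 ≥ 1, so the series converges in ℤ_3 to 1/(1 − a) = 1/(1 − (-2403)) = 1/2404. Expand this rational in ℤ_3: compute digits iteratively via d_i = x_i mod 3, x_{i+1} = (x_i − d_i)/3. The first 5 digits are (1, 0, 0, 1, 0).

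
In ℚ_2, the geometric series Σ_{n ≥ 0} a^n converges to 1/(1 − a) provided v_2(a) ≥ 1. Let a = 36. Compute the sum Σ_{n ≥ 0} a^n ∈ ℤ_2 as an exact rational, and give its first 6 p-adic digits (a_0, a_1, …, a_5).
Σ a^n = 1/(1 − a) = -1/35;  first 6 digits = (1, 0, 1, 0, 1, 1)

v_2(a) = 2 ≥ 1, so the series converges in ℤ_2 to 1/(1 − a) = 1/(1 − 36) = -1/35. Expand this rational in ℤ_2: compute digits iteratively via d_i = x_i mod 2, x_{i+1} = (x_i − d_i)/2. The first 6 digits are (1, 0, 1, 0, 1, 1).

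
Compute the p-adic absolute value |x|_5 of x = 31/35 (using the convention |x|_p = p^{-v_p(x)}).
|31/35|_5 = 5

Step 1 — compute v_5(x) by factoring powers of 5 out of the numerator and denominator: v_5(31/35) = -1. Step 2 — apply |x|_p = p^{-v_p(x)} = 5^{1} = 5.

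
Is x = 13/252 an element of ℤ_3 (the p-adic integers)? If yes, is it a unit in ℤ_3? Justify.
x ∉ ℤ_3 (v_3(x) = -2 < 0)

ℤ_3 = {x ∈ ℚ_3 : v_3(x) ≥ 0} and ℤ_3^× = {x ∈ ℤ_3 : v_3(x) = 0}. Here v_3(13/252) = v_3(num) − v_3(den) = -2; compare against these criteria.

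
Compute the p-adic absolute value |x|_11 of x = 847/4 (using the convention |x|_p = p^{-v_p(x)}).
|847/4|_11 = 1/121

Step 1 — compute v_11(x) by factoring powers of 11 out of the numerator and denominator: v_11(847/4) = 2. Step 2 — apply |x|_p = p^{-v_p(x)} = 11^{-2} = 1/121.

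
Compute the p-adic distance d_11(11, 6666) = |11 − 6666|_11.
d_11(11, 6666) = 1/1331

Step 1 — x − y = 11 − 6666 = -6655. Step 2 — v_11(-6655) = 3 (factor: -6655 = −(11^3 · 5); the sign does not affect v_p). Step 3 — |x − y|_11 = 11^{-3} = 1/1331.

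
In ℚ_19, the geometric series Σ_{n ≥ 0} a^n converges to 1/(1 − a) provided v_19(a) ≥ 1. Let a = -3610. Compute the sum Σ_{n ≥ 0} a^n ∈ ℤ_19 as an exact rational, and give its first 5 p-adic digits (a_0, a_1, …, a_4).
Σ a^n = 1/(1 − a) = 1/3611;  first 5 digits = (1, 0, 9, 18, 4)

v_19(a) = 2 ≥ 1, so the series converges in ℤ_19 to 1/(1 − a) = 1/(1 − (-3610)) = 1/3611. Expand this rational in ℤ_19: compute digits iteratively via d_i = x_i mod 19, x_{i+1} = (x_i − d_i)/19. The first 5 digits are (1, 0, 9, 18, 4).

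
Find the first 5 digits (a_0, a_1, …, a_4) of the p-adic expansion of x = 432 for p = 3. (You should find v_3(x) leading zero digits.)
(a_0, …, a_4) = (0, 0, 0, 1, 2)

v_3(432) = 3, so a_0 = ... = a_2 = 0. Factor out: x = 3^3 · u with u = 16 a unit in ℤ_3. Expand u iteratively via a_{v+i} = u_i mod 3, u_{i+1} = (u_i − a_{v+i})/3:
  u_0 = 16;  a_3 = 1;  u_1 = (u_0 − 1)/3 = 5
  u_1 = 5;  a_4 = 2;  u_2 = (u_1 − 2)/3 = 1
Digits: (0, 0, 0, 1, 2).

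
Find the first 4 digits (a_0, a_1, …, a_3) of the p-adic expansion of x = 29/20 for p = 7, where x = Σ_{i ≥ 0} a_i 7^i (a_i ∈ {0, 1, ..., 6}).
(a_0, …, a_3) = (6, 6, 5, 3)

v_7(29/20) = 0 (numerator and denominator both coprime to 7), so x ∈ ℤ_7^×. Compute digits iteratively via a_i = x_i mod 7, x_{i+1} = (x_i − a_i)/7, with x_0 = x:
  x_0 = 29/20;  a_0 = 6;  x_1 = (x_0 − 6)/7 = -13/20
  x_1 = -13/20;  a_1 = 6;  x_2 = (x_1 − 6)/7 = -19/20
  x_2 = -19/20;  a_2 = 5;  x_3 = (x_2 − 5)/7 = -17/20
  x_3 = -17/20;  a_3 = 3;  x_4 = (x_3 − 3)/7 = -11/20
Digits: (6, 6, 5, 3).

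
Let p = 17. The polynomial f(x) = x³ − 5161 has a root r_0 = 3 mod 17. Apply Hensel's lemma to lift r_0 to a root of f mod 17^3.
r_2 = 54 (mod 4913)

Hensel: r_{i+1} = r_i − f(r_i)/f′(r_i) mod 17^{i+2}, where f′(x) = 3x². Iterate:
  r_0 = 3 (mod 17)
  r_1 = 54 (mod 289)
  r_2 = 54 (mod 4913)
Final: r = 54 with f(r) ≡ 0 mod 17^3.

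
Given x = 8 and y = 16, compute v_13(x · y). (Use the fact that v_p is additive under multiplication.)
v_13(128) = 0

v_p(x) = 0 (factor: 8 = 13^0 · 8); v_p(y) = 0 (factor: 16 = 13^0 · 16). Additivity: v_p(xy) = v_p(x) + v_p(y) = 0 + 0 = 0. (Direct check: xy = 128 = 13^0 · (128).)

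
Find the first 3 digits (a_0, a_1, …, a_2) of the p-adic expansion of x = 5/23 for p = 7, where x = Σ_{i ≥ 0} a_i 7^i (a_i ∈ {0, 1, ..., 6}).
(a_0, …, a_2) = (6, 1, 4)

v_7(5/23) = 0 (numerator and denominator both coprime to 7), so x ∈ ℤ_7^×. Compute digits iteratively via a_i = x_i mod 7, x_{i+1} = (x_i − a_i)/7, with x_0 = x:
  x_0 = 5/23;  a_0 = 6;  x_1 = (x_0 − 6)/7 = -19/23
  x_1 = -19/23;  a_1 = 1;  x_2 = (x_1 − 1)/7 = -6/23
  x_2 = -6/23;  a_2 = 4;  x_3 = (x_2 − 4)/7 = -14/23
Digits: (6, 1, 4).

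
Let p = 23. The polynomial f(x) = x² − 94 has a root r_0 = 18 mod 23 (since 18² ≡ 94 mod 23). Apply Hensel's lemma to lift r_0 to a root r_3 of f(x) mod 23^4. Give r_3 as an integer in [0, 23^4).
r_3 = 242323 (mod 279841)

Hensel's recurrence: r_{i+1} = r_i − f(r_i)·(f′(r_i))^{-1} mod 23^{i+2}, with f′(x) = 2x. Iterate:
  r_0 = 18 (mod 23)
  r_1 = 41 (mod 529)
  r_2 = 11150 (mod 12167)
  r_3 = 242323 (mod 279841)
Final: r_3 = 242323, and one checks f(r_3) ≡ 0 mod 23^4.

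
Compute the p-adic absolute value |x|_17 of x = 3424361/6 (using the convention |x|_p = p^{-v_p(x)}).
|3424361/6|_17 = 1/83521

Step 1 — compute v_17(x) by factoring powers of 17 out of the numerator and denominator: v_17(3424361/6) = 4. Step 2 — apply |x|_p = p^{-v_p(x)} = 17^{-4} = 1/83521.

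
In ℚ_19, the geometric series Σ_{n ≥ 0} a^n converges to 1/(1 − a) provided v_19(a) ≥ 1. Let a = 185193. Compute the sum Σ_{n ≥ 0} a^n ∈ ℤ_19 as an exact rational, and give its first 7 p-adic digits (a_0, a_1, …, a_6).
Σ a^n = 1/(1 − a) = -1/185192;  first 7 digits = (1, 0, 0, 8, 1, 0, 7)

v_19(a) = 3 ≥ 1, so the series converges in ℤ_19 to 1/(1 − a) = 1/(1 − 185193) = -1/185192. Expand this rational in ℤ_19: compute digits iteratively via d_i = x_i mod 19, x_{i+1} = (x_i − d_i)/19. The first 7 digits are (1, 0, 0, 8, 1, 0, 7).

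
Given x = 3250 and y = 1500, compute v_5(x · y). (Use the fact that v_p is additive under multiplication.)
v_5(4875000) = 6

v_p(x) = 3 (factor: 3250 = 5^3 · 26); v_p(y) = 3 (factor: 1500 = 5^3 · 12). Additivity: v_p(xy) = v_p(x) + v_p(y) = 3 + 3 = 6. (Direct check: xy = 4875000 = 5^6 · (312).)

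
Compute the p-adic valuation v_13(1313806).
v_13(1313806) = 4

v_13(n) is the largest exponent k such that 13^k divides n. Factor out: 1313806 = 13^4 · 46. (Sign doesn't affect v_p.) So v_13(1313806) = 4.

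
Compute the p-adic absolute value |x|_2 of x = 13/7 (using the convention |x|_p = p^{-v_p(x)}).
|13/7|_2 = 1

Step 1 — compute v_2(x) by factoring powers of 2 out of the numerator and denominator: v_2(13/7) = 0. Step 2 — apply |x|_p = p^{-v_p(x)} = 2^{0} = 1.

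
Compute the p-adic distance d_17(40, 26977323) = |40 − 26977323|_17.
d_17(40, 26977323) = 1/1419857

Step 1 — x − y = 40 − 26977323 = -26977283. Step 2 — v_17(-26977283) = 5 (factor: -26977283 = −(17^5 · 19); the sign does not affect v_p). Step 3 — |x − y|_17 = 17^{-5} = 1/1419857.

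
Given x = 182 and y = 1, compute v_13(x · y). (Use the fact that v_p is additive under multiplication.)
v_13(182) = 1

v_p(x) = 1 (factor: 182 = 13^1 · 14); v_p(y) = 0 (factor: 1 = 13^0 · 1). Additivity: v_p(xy) = v_p(x) + v_p(y) = 1 + 0 = 1. (Direct check: xy = 182 = 13^1 · (14).)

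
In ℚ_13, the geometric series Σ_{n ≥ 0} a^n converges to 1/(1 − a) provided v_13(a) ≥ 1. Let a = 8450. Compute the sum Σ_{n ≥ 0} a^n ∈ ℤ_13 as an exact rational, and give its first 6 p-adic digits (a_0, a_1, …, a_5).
Σ a^n = 1/(1 − a) = -1/8449;  first 6 digits = (1, 0, 11, 3, 4, 10)

v_13(a) = 2 ≥ 1, so the series converges in ℤ_13 to 1/(1 − a) = 1/(1 − 8450) = -1/8449. Expand this rational in ℤ_13: compute digits iteratively via d_i = x_i mod 13, x_{i+1} = (x_i − d_i)/13. The first 6 digits are (1, 0, 11, 3, 4, 10).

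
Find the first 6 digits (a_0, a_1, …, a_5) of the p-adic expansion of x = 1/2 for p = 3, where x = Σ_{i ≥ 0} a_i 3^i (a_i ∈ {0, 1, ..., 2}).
(a_0, …, a_5) = (2, 1, 1, 1, 1, 1)

v_3(1/2) = 0 (numerator and denominator both coprime to 3), so x ∈ ℤ_3^×. Compute digits iteratively via a_i = x_i mod 3, x_{i+1} = (x_i − a_i)/3, with x_0 = x:
  x_0 = 1/2;  a_0 = 2;  x_1 = (x_0 − 2)/3 = -1/2
  x_1 = -1/2;  a_1 = 1;  x_2 = (x_1 − 1)/3 = -1/2
  x_2 = -1/2;  a_2 = 1;  x_3 = (x_2 − 1)/3 = -1/2
  x_3 = -1/2;  a_3 = 1;  x_4 = (x_3 − 1)/3 = -1/2
  x_4 = -1/2;  a_4 = 1;  x_5 = (x_4 − 1)/3 = -1/2
  x_5 = -1/2;  a_5 = 1;  x_6 = (x_5 − 1)/3 = -1/2
Digits: (2, 1, 1, 1, 1, 1).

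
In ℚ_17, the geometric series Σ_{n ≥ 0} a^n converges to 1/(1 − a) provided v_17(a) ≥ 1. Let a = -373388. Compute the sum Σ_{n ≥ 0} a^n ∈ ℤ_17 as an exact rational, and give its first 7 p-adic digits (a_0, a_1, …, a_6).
Σ a^n = 1/(1 − a) = 1/373389;  first 7 digits = (1, 0, 0, 9, 12, 16, 12)

v_17(a) = 3 ≥ 1, so the series converges in ℤ_17 to 1/(1 − a) = 1/(1 − (-373388)) = 1/373389. Expand this rational in ℤ_17: compute digits iteratively via d_i = x_i mod 17, x_{i+1} = (x_i − d_i)/17. The first 7 digits are (1, 0, 0, 9, 12, 16, 12).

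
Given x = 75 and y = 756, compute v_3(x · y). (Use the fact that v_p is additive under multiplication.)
v_3(56700) = 4

v_p(x) = 1 (factor: 75 = 3^1 · 25); v_p(y) = 3 (factor: 756 = 3^3 · 28). Additivity: v_p(xy) = v_p(x) + v_p(y) = 1 + 3 = 4. (Direct check: xy = 56700 = 3^4 · (700).)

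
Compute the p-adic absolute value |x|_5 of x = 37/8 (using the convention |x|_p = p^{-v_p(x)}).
|37/8|_5 = 1

Step 1 — compute v_5(x) by factoring powers of 5 out of the numerator and denominator: v_5(37/8) = 0. Step 2 — apply |x|_p = p^{-v_p(x)} = 5^{0} = 1.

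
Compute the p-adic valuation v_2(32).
v_2(32) = 5

v_2(n) is the largest exponent k such that 2^k divides n. Factor out: 32 = 2^5 · 1. (Sign doesn't affect v_p.) So v_2(32) = 5.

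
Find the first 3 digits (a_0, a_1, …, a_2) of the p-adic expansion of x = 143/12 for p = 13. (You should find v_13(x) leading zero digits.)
(a_0, …, a_2) = (0, 2, 1)

v_13(143/12) = 1, so a_0 = ... = a_0 = 0. Factor out: x = 13^1 · u with u = 11/12 a unit in ℤ_13. Expand u iteratively via a_{v+i} = u_i mod 13, u_{i+1} = (u_i − a_{v+i})/13:
  u_0 = 11/12;  a_1 = 2;  u_1 = (u_0 − 2)/13 = -1/12
  u_1 = -1/12;  a_2 = 1;  u_2 = (u_1 − 1)/13 = -1/12
Digits: (0, 2, 1).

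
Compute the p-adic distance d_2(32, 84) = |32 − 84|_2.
d_2(32, 84) = 1/4

Step 1 — x − y = 32 − 84 = -52. Step 2 — v_2(-52) = 2 (factor: -52 = −(2^2 · 13); the sign does not affect v_p). Step 3 — |x − y|_2 = 2^{-2} = 1/4.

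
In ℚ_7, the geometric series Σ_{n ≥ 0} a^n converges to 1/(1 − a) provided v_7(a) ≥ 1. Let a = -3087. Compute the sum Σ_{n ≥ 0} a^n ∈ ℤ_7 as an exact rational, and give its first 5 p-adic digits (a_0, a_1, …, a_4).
Σ a^n = 1/(1 − a) = 1/3088;  first 5 digits = (1, 0, 0, 5, 5)

v_7(a) = 3 ≥ 1, so the series converges in ℤ_7 to 1/(1 − a) = 1/(1 − (-3087)) = 1/3088. Expand this rational in ℤ_7: compute digits iteratively via d_i = x_i mod 7, x_{i+1} = (x_i − d_i)/7. The first 5 digits are (1, 0, 0, 5, 5).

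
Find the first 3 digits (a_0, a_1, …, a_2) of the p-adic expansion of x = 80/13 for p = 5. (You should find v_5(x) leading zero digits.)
(a_0, …, a_2) = (0, 2, 1)

v_5(80/13) = 1, so a_0 = ... = a_0 = 0. Factor out: x = 5^1 · u with u = 16/13 a unit in ℤ_5. Expand u iteratively via a_{v+i} = u_i mod 5, u_{i+1} = (u_i − a_{v+i})/5:
  u_0 = 16/13;  a_1 = 2;  u_1 = (u_0 − 2)/5 = -2/13
  u_1 = -2/13;  a_2 = 1;  u_2 = (u_1 − 1)/5 = -3/13
Digits: (0, 2, 1).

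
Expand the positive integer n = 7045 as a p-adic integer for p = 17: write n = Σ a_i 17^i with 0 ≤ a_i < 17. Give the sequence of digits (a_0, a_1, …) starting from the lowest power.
(a_0, a_1, …) = (7, 6, 7, 1)

Repeated division by 17 gives the digits low-to-high: 7045 = 7 + 6·17^1 + 7·17^2 + 1·17^3. Digit sequence: (7, 6, 7, 1).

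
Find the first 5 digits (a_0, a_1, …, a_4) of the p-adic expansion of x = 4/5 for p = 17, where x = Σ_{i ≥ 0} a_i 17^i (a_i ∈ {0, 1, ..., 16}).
(a_0, …, a_4) = (11, 13, 6, 3, 10)

v_17(4/5) = 0 (numerator and denominator both coprime to 17), so x ∈ ℤ_17^×. Compute digits iteratively via a_i = x_i mod 17, x_{i+1} = (x_i − a_i)/17, with x_0 = x:
  x_0 = 4/5;  a_0 = 11;  x_1 = (x_0 − 11)/17 = -3/5
  x_1 = -3/5;  a_1 = 13;  x_2 = (x_1 − 13)/17 = -4/5
  x_2 = -4/5;  a_2 = 6;  x_3 = (x_2 − 6)/17 = -2/5
  x_3 = -2/5;  a_3 = 3;  x_4 = (x_3 − 3)/17 = -1/5
  x_4 = -1/5;  a_4 = 10;  x_5 = (x_4 − 10)/17 = -3/5
Digits: (11, 13, 6, 3, 10).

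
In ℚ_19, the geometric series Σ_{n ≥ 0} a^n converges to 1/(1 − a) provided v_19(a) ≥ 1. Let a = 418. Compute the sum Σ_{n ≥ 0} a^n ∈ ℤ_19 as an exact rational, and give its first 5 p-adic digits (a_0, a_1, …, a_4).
Σ a^n = 1/(1 − a) = -1/417;  first 5 digits = (1, 3, 10, 14, 15)

v_19(a) = 1 ≥ 1, so the series converges in ℤ_19 to 1/(1 − a) = 1/(1 − 418) = -1/417. Expand this rational in ℤ_19: compute digits iteratively via d_i = x_i mod 19, x_{i+1} = (x_i − d_i)/19. The first 5 digits are (1, 3, 10, 14, 15).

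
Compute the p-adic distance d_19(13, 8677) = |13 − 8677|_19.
d_19(13, 8677) = 1/361

Step 1 — x − y = 13 − 8677 = -8664. Step 2 — v_19(-8664) = 2 (factor: -8664 = −(19^2 · 24); the sign does not affect v_p). Step 3 — |x − y|_19 = 19^{-2} = 1/361.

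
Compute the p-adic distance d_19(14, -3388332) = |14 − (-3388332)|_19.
d_19(14, -3388332) = 1/130321

Step 1 — x − y = 14 − (-3388332) = 3388346. Step 2 — v_19(3388346) = 4 (factor: 3388346 = (19^4 · 26); the sign does not affect v_p). Step 3 — |x − y|_19 = 19^{-4} = 1/130321.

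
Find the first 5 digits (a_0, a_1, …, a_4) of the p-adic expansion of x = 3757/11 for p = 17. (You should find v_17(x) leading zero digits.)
(a_0, …, a_4) = (0, 0, 12, 4, 9)

v_17(3757/11) = 2, so a_0 = ... = a_1 = 0. Factor out: x = 17^2 · u with u = 13/11 a unit in ℤ_17. Expand u iteratively via a_{v+i} = u_i mod 17, u_{i+1} = (u_i − a_{v+i})/17:
  u_0 = 13/11;  a_2 = 12;  u_1 = (u_0 − 12)/17 = -7/11
  u_1 = -7/11;  a_3 = 4;  u_2 = (u_1 − 4)/17 = -3/11
  u_2 = -3/11;  a_4 = 9;  u_3 = (u_2 − 9)/17 = -6/11
Digits: (0, 0, 12, 4, 9).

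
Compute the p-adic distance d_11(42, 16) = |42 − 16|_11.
d_11(42, 16) = 1

Step 1 — x − y = 42 − 16 = 26. Step 2 — v_11(26) = 0 (factor: 26 = (11^0 · 26); the sign does not affect v_p). Step 3 — |x − y|_11 = 11^{0} = 1.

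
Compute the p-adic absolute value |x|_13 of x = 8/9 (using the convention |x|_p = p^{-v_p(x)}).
|8/9|_13 = 1

Step 1 — compute v_13(x) by factoring powers of 13 out of the numerator and denominator: v_13(8/9) = 0. Step 2 — apply |x|_p = p^{-v_p(x)} = 13^{0} = 1.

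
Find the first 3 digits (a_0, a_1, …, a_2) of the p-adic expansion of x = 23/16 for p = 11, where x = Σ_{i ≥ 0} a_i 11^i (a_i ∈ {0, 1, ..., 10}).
(a_0, …, a_2) = (9, 0, 2)

v_11(23/16) = 0 (numerator and denominator both coprime to 11), so x ∈ ℤ_11^×. Compute digits iteratively via a_i = x_i mod 11, x_{i+1} = (x_i − a_i)/11, with x_0 = x:
  x_0 = 23/16;  a_0 = 9;  x_1 = (x_0 − 9)/11 = -11/16
  x_1 = -11/16;  a_1 = 0;  x_2 = (x_1 − 0)/11 = -1/16
  x_2 = -1/16;  a_2 = 2;  x_3 = (x_2 − 2)/11 = -3/16
Digits: (9, 0, 2).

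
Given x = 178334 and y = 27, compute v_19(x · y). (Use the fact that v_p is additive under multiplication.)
v_19(4815018) = 3

v_p(x) = 3 (factor: 178334 = 19^3 · 26); v_p(y) = 0 (factor: 27 = 19^0 · 27). Additivity: v_p(xy) = v_p(x) + v_p(y) = 3 + 0 = 3. (Direct check: xy = 4815018 = 19^3 · (702).)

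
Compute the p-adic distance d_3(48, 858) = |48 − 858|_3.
d_3(48, 858) = 1/81

Step 1 — x − y = 48 − 858 = -810. Step 2 — v_3(-810) = 4 (factor: -810 = −(3^4 · 10); the sign does not affect v_p). Step 3 — |x − y|_3 = 3^{-4} = 1/81.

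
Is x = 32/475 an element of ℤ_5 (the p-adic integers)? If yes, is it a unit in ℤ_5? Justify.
x ∉ ℤ_5 (v_5(x) = -2 < 0)

ℤ_5 = {x ∈ ℚ_5 : v_5(x) ≥ 0} and ℤ_5^× = {x ∈ ℤ_5 : v_5(x) = 0}. Here v_5(32/475) = v_5(num) − v_5(den) = -2; compare against these criteria.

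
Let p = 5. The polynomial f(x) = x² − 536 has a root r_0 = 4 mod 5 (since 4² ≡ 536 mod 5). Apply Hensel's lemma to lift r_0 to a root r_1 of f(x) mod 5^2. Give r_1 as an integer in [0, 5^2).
r_1 = 19 (mod 25)

Hensel's recurrence: r_{i+1} = r_i − f(r_i)·(f′(r_i))^{-1} mod 5^{i+2}, with f′(x) = 2x. Iterate:
  r_0 = 4 (mod 5)
  r_1 = 19 (mod 25)
Final: r_1 = 19, and one checks f(r_1) ≡ 0 mod 5^2.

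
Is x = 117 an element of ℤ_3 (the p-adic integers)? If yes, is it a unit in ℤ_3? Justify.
x ∈ ℤ_3 but not a unit; v_3(x) = 2 > 0

ℤ_3 = {x ∈ ℚ_3 : v_3(x) ≥ 0} and ℤ_3^× = {x ∈ ℤ_3 : v_3(x) = 0}. Here v_3(117) = v_3(num) − v_3(den) = 2; compare against these criteria.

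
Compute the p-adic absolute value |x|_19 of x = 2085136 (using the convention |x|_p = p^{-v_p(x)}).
|2085136|_19 = 1/130321

Step 1 — compute v_19(x) by factoring powers of 19 out of the numerator and denominator: v_19(2085136) = 4. Step 2 — apply |x|_p = p^{-v_p(x)} = 19^{-4} = 1/130321.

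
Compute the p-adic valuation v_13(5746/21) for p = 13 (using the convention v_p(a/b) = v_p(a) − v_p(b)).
v_13(5746/21) = 2

Factor powers of 13 from the numerator and denominator of the reduced fraction: 5746 = 13^2 · 34 and 21 = 13^0 · 21. Apply v_p(a/b) = v_p(a) − v_p(b): v_13(5746/21) = 2 − 0 = 2.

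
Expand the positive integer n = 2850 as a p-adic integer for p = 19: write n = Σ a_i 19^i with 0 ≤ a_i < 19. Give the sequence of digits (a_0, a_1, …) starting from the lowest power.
(a_0, a_1, …) = (0, 17, 7)

Repeated division by 19 gives the digits low-to-high: 2850 = 17·19^1 + 7·19^2. Digit sequence: (0, 17, 7).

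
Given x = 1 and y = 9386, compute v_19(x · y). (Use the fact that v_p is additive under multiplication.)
v_19(9386) = 2

v_p(x) = 0 (factor: 1 = 19^0 · 1); v_p(y) = 2 (factor: 9386 = 19^2 · 26). Additivity: v_p(xy) = v_p(x) + v_p(y) = 0 + 2 = 2. (Direct check: xy = 9386 = 19^2 · (26).)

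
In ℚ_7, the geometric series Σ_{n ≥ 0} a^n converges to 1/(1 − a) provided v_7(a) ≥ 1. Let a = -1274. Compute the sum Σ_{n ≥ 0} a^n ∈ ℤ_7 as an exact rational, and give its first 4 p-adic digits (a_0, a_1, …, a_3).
Σ a^n = 1/(1 − a) = 1/1275;  first 4 digits = (1, 0, 2, 3)

v_7(a) = 2 ≥ 1, so the series converges in ℤ_7 to 1/(1 − a) = 1/(1 − (-1274)) = 1/1275. Expand this rational in ℤ_7: compute digits iteratively via d_i = x_i mod 7, x_{i+1} = (x_i − d_i)/7. The first 4 digits are (1, 0, 2, 3).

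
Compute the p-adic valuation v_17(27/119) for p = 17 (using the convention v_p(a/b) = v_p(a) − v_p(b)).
v_17(27/119) = -1

Factor powers of 17 from the numerator and denominator of the reduced fraction: 27 = 17^0 · 27 and 119 = 17^1 · 7. Apply v_p(a/b) = v_p(a) − v_p(b): v_17(27/119) = 0 − 1 = -1.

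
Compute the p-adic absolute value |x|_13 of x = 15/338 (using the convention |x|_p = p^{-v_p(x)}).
|15/338|_13 = 169

Step 1 — compute v_13(x) by factoring powers of 13 out of the numerator and denominator: v_13(15/338) = -2. Step 2 — apply |x|_p = p^{-v_p(x)} = 13^{2} = 169.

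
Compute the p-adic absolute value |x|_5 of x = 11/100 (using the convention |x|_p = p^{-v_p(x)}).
|11/100|_5 = 25

Step 1 — compute v_5(x) by factoring powers of 5 out of the numerator and denominator: v_5(11/100) = -2. Step 2 — apply |x|_p = p^{-v_p(x)} = 5^{2} = 25.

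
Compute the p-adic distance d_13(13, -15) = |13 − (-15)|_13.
d_13(13, -15) = 1

Step 1 — x − y = 13 − (-15) = 28. Step 2 — v_13(28) = 0 (factor: 28 = (13^0 · 28); the sign does not affect v_p). Step 3 — |x − y|_13 = 13^{0} = 1.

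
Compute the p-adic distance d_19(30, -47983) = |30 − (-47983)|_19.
d_19(30, -47983) = 1/6859

Step 1 — x − y = 30 − (-47983) = 48013. Step 2 — v_19(48013) = 3 (factor: 48013 = (19^3 · 7); the sign does not affect v_p). Step 3 — |x − y|_19 = 19^{-3} = 1/6859.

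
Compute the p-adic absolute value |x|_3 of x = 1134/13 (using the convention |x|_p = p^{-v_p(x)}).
|1134/13|_3 = 1/81

Step 1 — compute v_3(x) by factoring powers of 3 out of the numerator and denominator: v_3(1134/13) = 4. Step 2 — apply |x|_p = p^{-v_p(x)} = 3^{-4} = 1/81.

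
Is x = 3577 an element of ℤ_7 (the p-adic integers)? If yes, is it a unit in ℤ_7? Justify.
x ∈ ℤ_7 but not a unit; v_7(x) = 2 > 0

ℤ_7 = {x ∈ ℚ_7 : v_7(x) ≥ 0} and ℤ_7^× = {x ∈ ℤ_7 : v_7(x) = 0}. Here v_7(3577) = v_7(num) − v_7(den) = 2; compare against these criteria.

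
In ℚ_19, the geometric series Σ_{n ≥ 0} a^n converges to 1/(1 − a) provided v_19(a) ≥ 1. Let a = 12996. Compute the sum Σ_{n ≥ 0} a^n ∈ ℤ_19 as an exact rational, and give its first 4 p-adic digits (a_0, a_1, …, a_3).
Σ a^n = 1/(1 − a) = -1/12995;  first 4 digits = (1, 0, 17, 1)

v_19(a) = 2 ≥ 1, so the series converges in ℤ_19 to 1/(1 − a) = 1/(1 − 12996) = -1/12995. Expand this rational in ℤ_19: compute digits iteratively via d_i = x_i mod 19, x_{i+1} = (x_i − d_i)/19. The first 4 digits are (1, 0, 17, 1).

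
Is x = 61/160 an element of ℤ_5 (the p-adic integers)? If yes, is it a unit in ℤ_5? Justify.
x ∉ ℤ_5 (v_5(x) = -1 < 0)

ℤ_5 = {x ∈ ℚ_5 : v_5(x) ≥ 0} and ℤ_5^× = {x ∈ ℤ_5 : v_5(x) = 0}. Here v_5(61/160) = v_5(num) − v_5(den) = -1; compare against these criteria.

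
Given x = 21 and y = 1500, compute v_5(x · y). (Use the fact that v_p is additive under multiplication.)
v_5(31500) = 3

v_p(x) = 0 (factor: 21 = 5^0 · 21); v_p(y) = 3 (factor: 1500 = 5^3 · 12). Additivity: v_p(xy) = v_p(x) + v_p(y) = 0 + 3 = 3. (Direct check: xy = 31500 = 5^3 · (252).)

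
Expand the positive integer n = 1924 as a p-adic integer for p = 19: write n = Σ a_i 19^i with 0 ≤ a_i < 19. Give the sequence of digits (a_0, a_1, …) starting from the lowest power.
(a_0, a_1, …) = (5, 6, 5)

Repeated division by 19 gives the digits low-to-high: 1924 = 5 + 6·19^1 + 5·19^2. Digit sequence: (5, 6, 5).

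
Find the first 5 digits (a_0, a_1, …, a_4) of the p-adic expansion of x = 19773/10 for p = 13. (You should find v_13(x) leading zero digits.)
(a_0, …, a_4) = (0, 0, 0, 10, 11)

v_13(19773/10) = 3, so a_0 = ... = a_2 = 0. Factor out: x = 13^3 · u with u = 9/10 a unit in ℤ_13. Expand u iteratively via a_{v+i} = u_i mod 13, u_{i+1} = (u_i − a_{v+i})/13:
  u_0 = 9/10;  a_3 = 10;  u_1 = (u_0 − 10)/13 = -7/10
  u_1 = -7/10;  a_4 = 11;  u_2 = (u_1 − 11)/13 = -9/10
Digits: (0, 0, 0, 10, 11).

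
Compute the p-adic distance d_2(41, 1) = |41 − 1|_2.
d_2(41, 1) = 1/8

Step 1 — x − y = 41 − 1 = 40. Step 2 — v_2(40) = 3 (factor: 40 = (2^3 · 5); the sign does not affect v_p). Step 3 — |x − y|_2 = 2^{-3} = 1/8.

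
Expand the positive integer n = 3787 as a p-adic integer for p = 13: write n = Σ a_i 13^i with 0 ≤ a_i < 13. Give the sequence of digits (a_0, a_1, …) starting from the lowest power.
(a_0, a_1, …) = (4, 5, 9, 1)

Repeated division by 13 gives the digits low-to-high: 3787 = 4 + 5·13^1 + 9·13^2 + 1·13^3. Digit sequence: (4, 5, 9, 1).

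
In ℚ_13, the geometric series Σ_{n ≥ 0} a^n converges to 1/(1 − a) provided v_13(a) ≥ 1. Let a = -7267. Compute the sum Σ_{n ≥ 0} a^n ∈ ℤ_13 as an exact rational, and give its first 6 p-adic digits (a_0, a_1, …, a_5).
Σ a^n = 1/(1 − a) = 1/7268;  first 6 digits = (1, 0, 9, 9, 2, 12)

v_13(a) = 2 ≥ 1, so the series converges in ℤ_13 to 1/(1 − a) = 1/(1 − (-7267)) = 1/7268. Expand this rational in ℤ_13: compute digits iteratively via d_i = x_i mod 13, x_{i+1} = (x_i − d_i)/13. The first 6 digits are (1, 0, 9, 9, 2, 12).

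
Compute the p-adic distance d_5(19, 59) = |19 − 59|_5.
d_5(19, 59) = 1/5

Step 1 — x − y = 19 − 59 = -40. Step 2 — v_5(-40) = 1 (factor: -40 = −(5^1 · 8); the sign does not affect v_p). Step 3 — |x − y|_5 = 5^{-1} = 1/5.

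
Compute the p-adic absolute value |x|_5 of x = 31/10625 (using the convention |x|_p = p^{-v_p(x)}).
|31/10625|_5 = 625

Step 1 — compute v_5(x) by factoring powers of 5 out of the numerator and denominator: v_5(31/10625) = -4. Step 2 — apply |x|_p = p^{-v_p(x)} = 5^{4} = 625.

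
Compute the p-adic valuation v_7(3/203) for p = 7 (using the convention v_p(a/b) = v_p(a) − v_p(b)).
v_7(3/203) = -1

Factor powers of 7 from the numerator and denominator of the reduced fraction: 3 = 7^0 · 3 and 203 = 7^1 · 29. Apply v_p(a/b) = v_p(a) − v_p(b): v_7(3/203) = 0 − 1 = -1.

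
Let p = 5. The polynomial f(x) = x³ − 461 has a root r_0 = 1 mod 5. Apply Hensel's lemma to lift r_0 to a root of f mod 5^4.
r_3 = 46 (mod 625)

Hensel: r_{i+1} = r_i − f(r_i)/f′(r_i) mod 5^{i+2}, where f′(x) = 3x². Iterate:
  r_0 = 1 (mod 5)
  r_1 = 21 (mod 25)
  r_2 = 46 (mod 125)
  r_3 = 46 (mod 625)
Final: r = 46 with f(r) ≡ 0 mod 5^4.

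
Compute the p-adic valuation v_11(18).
v_11(18) = 0

v_11(n) is the largest exponent k such that 11^k divides n. Factor out: 18 = 11^0 · 18. (Sign doesn't affect v_p.) So v_11(18) = 0.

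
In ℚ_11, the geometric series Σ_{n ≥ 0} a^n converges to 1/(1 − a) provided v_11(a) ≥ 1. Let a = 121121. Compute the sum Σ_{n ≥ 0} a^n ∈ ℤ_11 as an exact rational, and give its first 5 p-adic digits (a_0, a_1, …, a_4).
Σ a^n = 1/(1 − a) = -1/121120;  first 5 digits = (1, 0, 0, 3, 8)

v_11(a) = 3 ≥ 1, so the series converges in ℤ_11 to 1/(1 − a) = 1/(1 − 121121) = -1/121120. Expand this rational in ℤ_11: compute digits iteratively via d_i = x_i mod 11, x_{i+1} = (x_i − d_i)/11. The first 5 digits are (1, 0, 0, 3, 8).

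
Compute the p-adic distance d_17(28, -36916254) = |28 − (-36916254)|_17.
d_17(28, -36916254) = 1/1419857

Step 1 — x − y = 28 − (-36916254) = 36916282. Step 2 — v_17(36916282) = 5 (factor: 36916282 = (17^5 · 26); the sign does not affect v_p). Step 3 — |x − y|_17 = 17^{-5} = 1/1419857.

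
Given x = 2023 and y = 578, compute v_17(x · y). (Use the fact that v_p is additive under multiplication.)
v_17(1169294) = 4

v_p(x) = 2 (factor: 2023 = 17^2 · 7); v_p(y) = 2 (factor: 578 = 17^2 · 2). Additivity: v_p(xy) = v_p(x) + v_p(y) = 2 + 2 = 4. (Direct check: xy = 1169294 = 17^4 · (14).)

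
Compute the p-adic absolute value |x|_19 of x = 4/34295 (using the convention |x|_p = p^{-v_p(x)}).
|4/34295|_19 = 6859

Step 1 — compute v_19(x) by factoring powers of 19 out of the numerator and denominator: v_19(4/34295) = -3. Step 2 — apply |x|_p = p^{-v_p(x)} = 19^{3} = 6859.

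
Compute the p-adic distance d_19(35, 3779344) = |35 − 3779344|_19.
d_19(35, 3779344) = 1/130321

Step 1 — x − y = 35 − 3779344 = -3779309. Step 2 — v_19(-3779309) = 4 (factor: -3779309 = −(19^4 · 29); the sign does not affect v_p). Step 3 — |x − y|_19 = 19^{-4} = 1/130321.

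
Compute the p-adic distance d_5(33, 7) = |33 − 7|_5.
d_5(33, 7) = 1

Step 1 — x − y = 33 − 7 = 26. Step 2 — v_5(26) = 0 (factor: 26 = (5^0 · 26); the sign does not affect v_p). Step 3 — |x − y|_5 = 5^{0} = 1.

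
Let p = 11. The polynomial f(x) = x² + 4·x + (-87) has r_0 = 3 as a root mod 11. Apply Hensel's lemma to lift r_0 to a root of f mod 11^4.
r_3 = 3567 (mod 14641)

Hensel: r_{i+1} = r_i − f(r_i)·(f′(r_i))^{-1} mod 11^{i+2}, f′(x) = 2x + 4. Iterate:
  r_0 = 3 (mod 11)
  r_1 = 58 (mod 121)
  r_2 = 905 (mod 1331)
  r_3 = 3567 (mod 14641)
Final: r = 3567 satisfies f(r) ≡ 0 mod 11^4.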